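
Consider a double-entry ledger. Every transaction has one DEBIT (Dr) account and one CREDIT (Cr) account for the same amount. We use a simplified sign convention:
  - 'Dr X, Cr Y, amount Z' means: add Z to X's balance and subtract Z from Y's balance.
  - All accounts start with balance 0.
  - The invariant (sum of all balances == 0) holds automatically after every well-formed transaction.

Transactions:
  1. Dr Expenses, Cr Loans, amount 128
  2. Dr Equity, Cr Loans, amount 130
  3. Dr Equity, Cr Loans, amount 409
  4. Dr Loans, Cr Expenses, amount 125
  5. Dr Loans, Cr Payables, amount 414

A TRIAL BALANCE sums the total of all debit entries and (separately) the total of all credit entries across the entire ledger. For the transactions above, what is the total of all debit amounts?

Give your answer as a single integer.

Answer: 1206

Derivation:
Txn 1: debit+=128
Txn 2: debit+=130
Txn 3: debit+=409
Txn 4: debit+=125
Txn 5: debit+=414
Total debits = 1206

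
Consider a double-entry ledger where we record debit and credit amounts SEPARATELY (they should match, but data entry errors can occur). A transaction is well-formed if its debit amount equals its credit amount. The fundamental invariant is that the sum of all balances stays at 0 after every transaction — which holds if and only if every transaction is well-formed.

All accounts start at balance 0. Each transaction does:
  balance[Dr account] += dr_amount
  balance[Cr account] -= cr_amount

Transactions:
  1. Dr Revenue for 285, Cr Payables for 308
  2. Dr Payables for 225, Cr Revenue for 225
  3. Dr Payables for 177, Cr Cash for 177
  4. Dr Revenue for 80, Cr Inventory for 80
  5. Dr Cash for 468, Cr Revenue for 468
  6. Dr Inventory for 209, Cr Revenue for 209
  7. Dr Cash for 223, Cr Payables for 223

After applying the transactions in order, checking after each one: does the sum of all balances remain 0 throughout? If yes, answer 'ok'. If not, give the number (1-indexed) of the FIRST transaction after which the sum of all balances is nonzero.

Answer: 1

Derivation:
After txn 1: dr=285 cr=308 sum_balances=-23
After txn 2: dr=225 cr=225 sum_balances=-23
After txn 3: dr=177 cr=177 sum_balances=-23
After txn 4: dr=80 cr=80 sum_balances=-23
After txn 5: dr=468 cr=468 sum_balances=-23
After txn 6: dr=209 cr=209 sum_balances=-23
After txn 7: dr=223 cr=223 sum_balances=-23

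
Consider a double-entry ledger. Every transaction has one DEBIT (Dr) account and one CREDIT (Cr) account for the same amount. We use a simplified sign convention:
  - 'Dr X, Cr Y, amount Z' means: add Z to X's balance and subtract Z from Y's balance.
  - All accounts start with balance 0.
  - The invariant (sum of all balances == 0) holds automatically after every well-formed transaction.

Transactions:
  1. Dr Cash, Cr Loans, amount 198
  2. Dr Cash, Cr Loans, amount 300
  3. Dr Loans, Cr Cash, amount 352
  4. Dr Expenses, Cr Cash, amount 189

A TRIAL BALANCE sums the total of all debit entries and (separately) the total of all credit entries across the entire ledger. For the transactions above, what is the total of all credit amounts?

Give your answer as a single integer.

Answer: 1039

Derivation:
Txn 1: credit+=198
Txn 2: credit+=300
Txn 3: credit+=352
Txn 4: credit+=189
Total credits = 1039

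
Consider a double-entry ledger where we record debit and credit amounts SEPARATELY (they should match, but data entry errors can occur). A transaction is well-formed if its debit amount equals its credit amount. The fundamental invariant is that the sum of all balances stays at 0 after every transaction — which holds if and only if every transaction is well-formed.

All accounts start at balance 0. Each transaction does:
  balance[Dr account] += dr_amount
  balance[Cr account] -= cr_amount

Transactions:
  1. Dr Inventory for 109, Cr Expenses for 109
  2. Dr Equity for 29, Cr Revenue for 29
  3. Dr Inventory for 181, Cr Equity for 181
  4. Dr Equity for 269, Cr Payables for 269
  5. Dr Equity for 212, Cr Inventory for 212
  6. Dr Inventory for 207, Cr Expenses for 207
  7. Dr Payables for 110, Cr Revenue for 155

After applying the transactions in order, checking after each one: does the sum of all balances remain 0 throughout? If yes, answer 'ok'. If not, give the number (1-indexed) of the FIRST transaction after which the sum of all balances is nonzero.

Answer: 7

Derivation:
After txn 1: dr=109 cr=109 sum_balances=0
After txn 2: dr=29 cr=29 sum_balances=0
After txn 3: dr=181 cr=181 sum_balances=0
After txn 4: dr=269 cr=269 sum_balances=0
After txn 5: dr=212 cr=212 sum_balances=0
After txn 6: dr=207 cr=207 sum_balances=0
After txn 7: dr=110 cr=155 sum_balances=-45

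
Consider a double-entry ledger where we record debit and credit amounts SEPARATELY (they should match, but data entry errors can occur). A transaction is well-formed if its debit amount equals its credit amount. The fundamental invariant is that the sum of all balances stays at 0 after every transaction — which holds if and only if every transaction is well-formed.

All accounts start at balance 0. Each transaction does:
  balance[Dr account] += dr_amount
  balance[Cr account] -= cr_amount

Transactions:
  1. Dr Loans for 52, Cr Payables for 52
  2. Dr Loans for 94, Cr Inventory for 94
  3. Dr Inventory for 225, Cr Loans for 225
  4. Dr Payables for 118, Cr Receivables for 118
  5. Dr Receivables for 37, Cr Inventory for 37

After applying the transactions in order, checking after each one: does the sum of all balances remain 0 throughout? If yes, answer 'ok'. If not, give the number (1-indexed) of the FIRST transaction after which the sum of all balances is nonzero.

After txn 1: dr=52 cr=52 sum_balances=0
After txn 2: dr=94 cr=94 sum_balances=0
After txn 3: dr=225 cr=225 sum_balances=0
After txn 4: dr=118 cr=118 sum_balances=0
After txn 5: dr=37 cr=37 sum_balances=0

Answer: ok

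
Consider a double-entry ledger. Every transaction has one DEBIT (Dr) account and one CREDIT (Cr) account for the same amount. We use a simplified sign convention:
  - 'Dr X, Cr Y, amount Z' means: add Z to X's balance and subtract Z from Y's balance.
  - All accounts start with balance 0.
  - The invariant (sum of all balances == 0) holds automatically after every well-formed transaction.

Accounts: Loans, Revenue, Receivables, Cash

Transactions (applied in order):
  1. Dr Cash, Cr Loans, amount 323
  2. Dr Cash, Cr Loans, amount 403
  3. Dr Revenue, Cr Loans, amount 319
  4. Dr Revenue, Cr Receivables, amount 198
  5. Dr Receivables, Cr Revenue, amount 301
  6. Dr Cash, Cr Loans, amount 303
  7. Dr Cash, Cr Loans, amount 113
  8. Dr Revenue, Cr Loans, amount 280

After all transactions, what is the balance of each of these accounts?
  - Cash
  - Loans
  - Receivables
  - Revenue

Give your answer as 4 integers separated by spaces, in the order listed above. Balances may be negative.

Answer: 1142 -1741 103 496

Derivation:
After txn 1 (Dr Cash, Cr Loans, amount 323): Cash=323 Loans=-323
After txn 2 (Dr Cash, Cr Loans, amount 403): Cash=726 Loans=-726
After txn 3 (Dr Revenue, Cr Loans, amount 319): Cash=726 Loans=-1045 Revenue=319
After txn 4 (Dr Revenue, Cr Receivables, amount 198): Cash=726 Loans=-1045 Receivables=-198 Revenue=517
After txn 5 (Dr Receivables, Cr Revenue, amount 301): Cash=726 Loans=-1045 Receivables=103 Revenue=216
After txn 6 (Dr Cash, Cr Loans, amount 303): Cash=1029 Loans=-1348 Receivables=103 Revenue=216
After txn 7 (Dr Cash, Cr Loans, amount 113): Cash=1142 Loans=-1461 Receivables=103 Revenue=216
After txn 8 (Dr Revenue, Cr Loans, amount 280): Cash=1142 Loans=-1741 Receivables=103 Revenue=496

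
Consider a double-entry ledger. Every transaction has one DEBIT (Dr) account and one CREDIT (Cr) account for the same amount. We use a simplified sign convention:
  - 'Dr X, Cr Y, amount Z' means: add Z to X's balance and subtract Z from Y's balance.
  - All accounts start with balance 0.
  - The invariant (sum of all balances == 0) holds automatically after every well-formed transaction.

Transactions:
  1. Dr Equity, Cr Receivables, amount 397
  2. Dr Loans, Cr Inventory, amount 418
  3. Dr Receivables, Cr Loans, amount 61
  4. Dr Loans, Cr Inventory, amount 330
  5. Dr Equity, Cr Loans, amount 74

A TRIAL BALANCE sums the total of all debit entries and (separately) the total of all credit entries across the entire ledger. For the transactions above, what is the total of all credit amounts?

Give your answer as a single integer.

Txn 1: credit+=397
Txn 2: credit+=418
Txn 3: credit+=61
Txn 4: credit+=330
Txn 5: credit+=74
Total credits = 1280

Answer: 1280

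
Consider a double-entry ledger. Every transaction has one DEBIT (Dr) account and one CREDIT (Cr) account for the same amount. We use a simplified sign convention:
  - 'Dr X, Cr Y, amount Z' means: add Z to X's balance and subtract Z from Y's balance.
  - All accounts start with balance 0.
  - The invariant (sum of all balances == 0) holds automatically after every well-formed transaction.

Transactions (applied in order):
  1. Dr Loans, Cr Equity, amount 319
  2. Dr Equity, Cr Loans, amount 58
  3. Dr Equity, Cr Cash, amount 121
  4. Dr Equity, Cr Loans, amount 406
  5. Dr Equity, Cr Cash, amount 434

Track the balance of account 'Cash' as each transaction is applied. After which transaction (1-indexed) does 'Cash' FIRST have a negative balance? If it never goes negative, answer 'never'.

Answer: 3

Derivation:
After txn 1: Cash=0
After txn 2: Cash=0
After txn 3: Cash=-121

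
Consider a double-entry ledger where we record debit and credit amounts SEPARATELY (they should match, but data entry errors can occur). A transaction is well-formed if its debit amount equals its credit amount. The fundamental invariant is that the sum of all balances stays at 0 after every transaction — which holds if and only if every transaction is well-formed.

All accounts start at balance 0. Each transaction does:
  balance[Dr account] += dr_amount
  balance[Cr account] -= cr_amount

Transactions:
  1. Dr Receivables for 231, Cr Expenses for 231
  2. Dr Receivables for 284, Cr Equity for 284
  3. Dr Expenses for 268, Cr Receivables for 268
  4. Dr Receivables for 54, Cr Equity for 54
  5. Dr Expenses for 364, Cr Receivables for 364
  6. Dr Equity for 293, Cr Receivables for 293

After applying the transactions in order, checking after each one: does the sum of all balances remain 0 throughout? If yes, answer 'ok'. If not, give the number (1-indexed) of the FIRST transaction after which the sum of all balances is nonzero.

After txn 1: dr=231 cr=231 sum_balances=0
After txn 2: dr=284 cr=284 sum_balances=0
After txn 3: dr=268 cr=268 sum_balances=0
After txn 4: dr=54 cr=54 sum_balances=0
After txn 5: dr=364 cr=364 sum_balances=0
After txn 6: dr=293 cr=293 sum_balances=0

Answer: ok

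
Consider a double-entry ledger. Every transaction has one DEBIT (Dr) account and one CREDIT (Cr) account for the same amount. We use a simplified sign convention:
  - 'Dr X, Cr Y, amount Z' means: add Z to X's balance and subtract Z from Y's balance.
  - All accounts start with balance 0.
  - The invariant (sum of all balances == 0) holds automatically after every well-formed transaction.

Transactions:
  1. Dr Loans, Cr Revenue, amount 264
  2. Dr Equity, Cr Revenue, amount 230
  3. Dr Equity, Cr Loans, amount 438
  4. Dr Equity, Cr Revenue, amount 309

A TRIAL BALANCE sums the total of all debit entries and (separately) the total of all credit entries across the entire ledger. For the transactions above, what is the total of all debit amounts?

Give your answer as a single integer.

Answer: 1241

Derivation:
Txn 1: debit+=264
Txn 2: debit+=230
Txn 3: debit+=438
Txn 4: debit+=309
Total debits = 1241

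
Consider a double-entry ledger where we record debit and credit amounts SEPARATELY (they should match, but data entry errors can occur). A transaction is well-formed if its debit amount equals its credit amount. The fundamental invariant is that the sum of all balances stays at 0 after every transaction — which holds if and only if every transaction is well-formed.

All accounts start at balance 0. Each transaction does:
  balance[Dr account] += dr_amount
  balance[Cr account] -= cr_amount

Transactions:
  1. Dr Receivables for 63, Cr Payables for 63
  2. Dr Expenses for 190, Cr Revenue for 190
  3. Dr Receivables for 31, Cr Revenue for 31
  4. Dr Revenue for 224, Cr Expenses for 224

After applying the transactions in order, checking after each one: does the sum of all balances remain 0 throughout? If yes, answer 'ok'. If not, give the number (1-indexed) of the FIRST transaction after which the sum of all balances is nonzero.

Answer: ok

Derivation:
After txn 1: dr=63 cr=63 sum_balances=0
After txn 2: dr=190 cr=190 sum_balances=0
After txn 3: dr=31 cr=31 sum_balances=0
After txn 4: dr=224 cr=224 sum_balances=0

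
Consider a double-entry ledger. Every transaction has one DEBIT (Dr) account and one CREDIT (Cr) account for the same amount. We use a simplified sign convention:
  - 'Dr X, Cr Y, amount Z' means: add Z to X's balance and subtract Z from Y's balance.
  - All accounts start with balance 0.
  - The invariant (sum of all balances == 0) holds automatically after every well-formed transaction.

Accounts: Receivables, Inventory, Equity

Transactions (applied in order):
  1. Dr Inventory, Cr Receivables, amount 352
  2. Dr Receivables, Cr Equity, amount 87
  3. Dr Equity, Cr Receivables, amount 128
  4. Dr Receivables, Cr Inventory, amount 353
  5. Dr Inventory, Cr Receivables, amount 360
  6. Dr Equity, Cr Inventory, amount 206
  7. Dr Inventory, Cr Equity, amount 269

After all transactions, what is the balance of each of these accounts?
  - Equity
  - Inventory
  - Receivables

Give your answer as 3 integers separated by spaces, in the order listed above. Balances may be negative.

After txn 1 (Dr Inventory, Cr Receivables, amount 352): Inventory=352 Receivables=-352
After txn 2 (Dr Receivables, Cr Equity, amount 87): Equity=-87 Inventory=352 Receivables=-265
After txn 3 (Dr Equity, Cr Receivables, amount 128): Equity=41 Inventory=352 Receivables=-393
After txn 4 (Dr Receivables, Cr Inventory, amount 353): Equity=41 Inventory=-1 Receivables=-40
After txn 5 (Dr Inventory, Cr Receivables, amount 360): Equity=41 Inventory=359 Receivables=-400
After txn 6 (Dr Equity, Cr Inventory, amount 206): Equity=247 Inventory=153 Receivables=-400
After txn 7 (Dr Inventory, Cr Equity, amount 269): Equity=-22 Inventory=422 Receivables=-400

Answer: -22 422 -400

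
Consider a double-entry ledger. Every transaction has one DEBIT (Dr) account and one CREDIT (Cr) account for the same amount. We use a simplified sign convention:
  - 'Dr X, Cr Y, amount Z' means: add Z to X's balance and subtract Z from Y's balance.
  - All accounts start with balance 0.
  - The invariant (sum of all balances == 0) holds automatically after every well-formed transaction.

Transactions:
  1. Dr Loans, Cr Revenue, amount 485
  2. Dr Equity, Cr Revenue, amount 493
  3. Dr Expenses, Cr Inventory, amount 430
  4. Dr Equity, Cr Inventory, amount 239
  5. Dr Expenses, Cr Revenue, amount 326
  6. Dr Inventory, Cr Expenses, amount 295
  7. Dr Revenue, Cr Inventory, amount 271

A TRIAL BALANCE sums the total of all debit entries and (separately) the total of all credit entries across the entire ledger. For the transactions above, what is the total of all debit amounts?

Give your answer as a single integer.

Txn 1: debit+=485
Txn 2: debit+=493
Txn 3: debit+=430
Txn 4: debit+=239
Txn 5: debit+=326
Txn 6: debit+=295
Txn 7: debit+=271
Total debits = 2539

Answer: 2539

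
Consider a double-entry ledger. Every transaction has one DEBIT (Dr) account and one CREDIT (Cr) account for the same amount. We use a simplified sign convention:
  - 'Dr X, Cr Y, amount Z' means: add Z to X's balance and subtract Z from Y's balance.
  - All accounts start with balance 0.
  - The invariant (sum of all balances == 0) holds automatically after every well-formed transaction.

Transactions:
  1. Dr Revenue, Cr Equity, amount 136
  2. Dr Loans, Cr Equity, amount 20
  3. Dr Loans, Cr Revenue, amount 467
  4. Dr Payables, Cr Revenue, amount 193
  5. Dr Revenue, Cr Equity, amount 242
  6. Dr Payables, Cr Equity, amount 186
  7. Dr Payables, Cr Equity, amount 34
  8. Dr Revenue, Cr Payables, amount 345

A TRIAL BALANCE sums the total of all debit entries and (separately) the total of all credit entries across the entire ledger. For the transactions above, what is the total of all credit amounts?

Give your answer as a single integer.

Txn 1: credit+=136
Txn 2: credit+=20
Txn 3: credit+=467
Txn 4: credit+=193
Txn 5: credit+=242
Txn 6: credit+=186
Txn 7: credit+=34
Txn 8: credit+=345
Total credits = 1623

Answer: 1623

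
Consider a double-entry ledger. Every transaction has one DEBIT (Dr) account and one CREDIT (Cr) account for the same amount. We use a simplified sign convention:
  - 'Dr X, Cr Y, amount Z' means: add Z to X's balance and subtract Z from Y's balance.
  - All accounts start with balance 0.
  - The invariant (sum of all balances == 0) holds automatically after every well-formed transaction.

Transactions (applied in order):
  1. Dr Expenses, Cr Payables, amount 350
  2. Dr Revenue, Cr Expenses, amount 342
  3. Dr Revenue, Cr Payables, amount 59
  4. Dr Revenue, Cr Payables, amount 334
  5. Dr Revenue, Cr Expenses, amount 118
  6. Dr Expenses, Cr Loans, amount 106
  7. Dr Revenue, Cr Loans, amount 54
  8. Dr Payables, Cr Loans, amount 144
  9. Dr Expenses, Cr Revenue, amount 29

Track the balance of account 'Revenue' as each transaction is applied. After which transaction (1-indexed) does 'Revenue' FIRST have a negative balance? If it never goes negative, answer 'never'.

Answer: never

Derivation:
After txn 1: Revenue=0
After txn 2: Revenue=342
After txn 3: Revenue=401
After txn 4: Revenue=735
After txn 5: Revenue=853
After txn 6: Revenue=853
After txn 7: Revenue=907
After txn 8: Revenue=907
After txn 9: Revenue=878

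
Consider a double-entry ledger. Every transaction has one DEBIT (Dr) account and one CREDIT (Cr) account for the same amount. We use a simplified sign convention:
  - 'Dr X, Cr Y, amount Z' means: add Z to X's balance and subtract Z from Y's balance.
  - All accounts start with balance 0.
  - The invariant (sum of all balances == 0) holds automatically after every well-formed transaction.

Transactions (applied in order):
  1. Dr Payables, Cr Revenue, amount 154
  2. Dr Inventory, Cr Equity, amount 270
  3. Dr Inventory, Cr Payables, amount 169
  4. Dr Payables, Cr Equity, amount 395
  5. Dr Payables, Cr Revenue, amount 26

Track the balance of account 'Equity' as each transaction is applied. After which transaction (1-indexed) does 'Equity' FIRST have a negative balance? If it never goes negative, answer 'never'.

After txn 1: Equity=0
After txn 2: Equity=-270

Answer: 2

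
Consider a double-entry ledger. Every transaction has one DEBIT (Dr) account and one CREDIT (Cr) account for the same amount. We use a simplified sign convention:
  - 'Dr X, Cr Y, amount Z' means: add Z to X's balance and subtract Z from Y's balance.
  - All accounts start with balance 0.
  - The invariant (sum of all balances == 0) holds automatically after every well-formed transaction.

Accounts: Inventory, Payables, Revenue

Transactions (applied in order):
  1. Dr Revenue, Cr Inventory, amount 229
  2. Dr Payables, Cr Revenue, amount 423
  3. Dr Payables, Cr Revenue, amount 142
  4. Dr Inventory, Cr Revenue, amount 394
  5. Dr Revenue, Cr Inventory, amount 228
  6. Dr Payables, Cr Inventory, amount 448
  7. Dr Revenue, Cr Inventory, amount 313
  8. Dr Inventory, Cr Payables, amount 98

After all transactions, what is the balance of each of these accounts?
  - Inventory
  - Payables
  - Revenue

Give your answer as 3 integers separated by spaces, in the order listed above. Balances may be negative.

After txn 1 (Dr Revenue, Cr Inventory, amount 229): Inventory=-229 Revenue=229
After txn 2 (Dr Payables, Cr Revenue, amount 423): Inventory=-229 Payables=423 Revenue=-194
After txn 3 (Dr Payables, Cr Revenue, amount 142): Inventory=-229 Payables=565 Revenue=-336
After txn 4 (Dr Inventory, Cr Revenue, amount 394): Inventory=165 Payables=565 Revenue=-730
After txn 5 (Dr Revenue, Cr Inventory, amount 228): Inventory=-63 Payables=565 Revenue=-502
After txn 6 (Dr Payables, Cr Inventory, amount 448): Inventory=-511 Payables=1013 Revenue=-502
After txn 7 (Dr Revenue, Cr Inventory, amount 313): Inventory=-824 Payables=1013 Revenue=-189
After txn 8 (Dr Inventory, Cr Payables, amount 98): Inventory=-726 Payables=915 Revenue=-189

Answer: -726 915 -189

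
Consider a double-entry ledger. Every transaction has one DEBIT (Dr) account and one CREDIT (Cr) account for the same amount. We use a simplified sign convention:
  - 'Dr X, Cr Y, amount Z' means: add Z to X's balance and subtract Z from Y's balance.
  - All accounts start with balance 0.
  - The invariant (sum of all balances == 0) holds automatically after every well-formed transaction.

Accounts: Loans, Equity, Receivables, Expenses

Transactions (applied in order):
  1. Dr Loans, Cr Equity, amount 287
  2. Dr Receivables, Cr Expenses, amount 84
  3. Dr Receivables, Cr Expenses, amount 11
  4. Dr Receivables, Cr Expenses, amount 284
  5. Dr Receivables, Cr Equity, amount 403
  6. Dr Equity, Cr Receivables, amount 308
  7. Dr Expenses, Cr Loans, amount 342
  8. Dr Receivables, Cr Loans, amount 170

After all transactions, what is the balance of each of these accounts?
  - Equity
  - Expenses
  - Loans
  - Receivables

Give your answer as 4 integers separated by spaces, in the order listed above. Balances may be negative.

Answer: -382 -37 -225 644

Derivation:
After txn 1 (Dr Loans, Cr Equity, amount 287): Equity=-287 Loans=287
After txn 2 (Dr Receivables, Cr Expenses, amount 84): Equity=-287 Expenses=-84 Loans=287 Receivables=84
After txn 3 (Dr Receivables, Cr Expenses, amount 11): Equity=-287 Expenses=-95 Loans=287 Receivables=95
After txn 4 (Dr Receivables, Cr Expenses, amount 284): Equity=-287 Expenses=-379 Loans=287 Receivables=379
After txn 5 (Dr Receivables, Cr Equity, amount 403): Equity=-690 Expenses=-379 Loans=287 Receivables=782
After txn 6 (Dr Equity, Cr Receivables, amount 308): Equity=-382 Expenses=-379 Loans=287 Receivables=474
After txn 7 (Dr Expenses, Cr Loans, amount 342): Equity=-382 Expenses=-37 Loans=-55 Receivables=474
After txn 8 (Dr Receivables, Cr Loans, amount 170): Equity=-382 Expenses=-37 Loans=-225 Receivables=644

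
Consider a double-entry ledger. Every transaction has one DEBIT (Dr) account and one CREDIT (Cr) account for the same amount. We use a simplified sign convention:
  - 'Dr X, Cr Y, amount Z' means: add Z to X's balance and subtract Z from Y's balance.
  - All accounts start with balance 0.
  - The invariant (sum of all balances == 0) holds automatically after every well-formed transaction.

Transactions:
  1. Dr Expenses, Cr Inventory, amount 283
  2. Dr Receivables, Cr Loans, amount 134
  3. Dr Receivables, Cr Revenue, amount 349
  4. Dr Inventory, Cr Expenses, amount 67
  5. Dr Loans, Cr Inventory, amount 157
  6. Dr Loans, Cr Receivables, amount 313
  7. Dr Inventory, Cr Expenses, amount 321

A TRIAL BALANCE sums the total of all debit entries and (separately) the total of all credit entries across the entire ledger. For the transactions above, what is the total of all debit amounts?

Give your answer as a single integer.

Answer: 1624

Derivation:
Txn 1: debit+=283
Txn 2: debit+=134
Txn 3: debit+=349
Txn 4: debit+=67
Txn 5: debit+=157
Txn 6: debit+=313
Txn 7: debit+=321
Total debits = 1624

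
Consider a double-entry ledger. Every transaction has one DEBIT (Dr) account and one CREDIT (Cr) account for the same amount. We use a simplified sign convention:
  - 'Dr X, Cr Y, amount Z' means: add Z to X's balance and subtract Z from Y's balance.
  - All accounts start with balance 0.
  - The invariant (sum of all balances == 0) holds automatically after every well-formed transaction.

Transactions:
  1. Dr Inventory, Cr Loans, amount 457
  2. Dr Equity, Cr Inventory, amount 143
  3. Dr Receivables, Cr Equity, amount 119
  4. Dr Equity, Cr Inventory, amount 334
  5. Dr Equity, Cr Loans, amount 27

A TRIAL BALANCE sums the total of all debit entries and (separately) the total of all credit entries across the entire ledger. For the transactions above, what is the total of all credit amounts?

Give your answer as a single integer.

Txn 1: credit+=457
Txn 2: credit+=143
Txn 3: credit+=119
Txn 4: credit+=334
Txn 5: credit+=27
Total credits = 1080

Answer: 1080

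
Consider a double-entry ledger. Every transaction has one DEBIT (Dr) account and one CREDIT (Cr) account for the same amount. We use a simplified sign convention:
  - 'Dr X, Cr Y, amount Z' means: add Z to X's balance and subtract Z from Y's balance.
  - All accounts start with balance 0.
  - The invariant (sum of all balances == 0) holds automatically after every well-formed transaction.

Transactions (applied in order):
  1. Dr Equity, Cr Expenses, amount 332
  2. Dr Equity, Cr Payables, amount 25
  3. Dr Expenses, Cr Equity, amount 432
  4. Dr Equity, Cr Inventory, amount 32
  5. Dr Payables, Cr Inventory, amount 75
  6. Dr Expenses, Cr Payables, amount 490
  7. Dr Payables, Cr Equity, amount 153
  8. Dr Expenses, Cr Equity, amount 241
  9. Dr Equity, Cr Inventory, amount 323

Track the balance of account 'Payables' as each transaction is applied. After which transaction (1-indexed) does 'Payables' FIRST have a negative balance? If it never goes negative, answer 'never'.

After txn 1: Payables=0
After txn 2: Payables=-25

Answer: 2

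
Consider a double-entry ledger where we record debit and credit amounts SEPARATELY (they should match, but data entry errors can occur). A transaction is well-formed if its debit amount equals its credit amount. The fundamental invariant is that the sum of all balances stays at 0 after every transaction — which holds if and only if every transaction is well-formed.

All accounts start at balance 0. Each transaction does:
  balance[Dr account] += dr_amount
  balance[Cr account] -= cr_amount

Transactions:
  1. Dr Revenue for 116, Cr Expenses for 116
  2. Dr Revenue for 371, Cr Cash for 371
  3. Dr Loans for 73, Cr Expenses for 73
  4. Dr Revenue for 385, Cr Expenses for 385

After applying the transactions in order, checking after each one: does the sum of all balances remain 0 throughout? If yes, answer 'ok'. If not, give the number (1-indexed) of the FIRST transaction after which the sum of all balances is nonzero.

Answer: ok

Derivation:
After txn 1: dr=116 cr=116 sum_balances=0
After txn 2: dr=371 cr=371 sum_balances=0
After txn 3: dr=73 cr=73 sum_balances=0
After txn 4: dr=385 cr=385 sum_balances=0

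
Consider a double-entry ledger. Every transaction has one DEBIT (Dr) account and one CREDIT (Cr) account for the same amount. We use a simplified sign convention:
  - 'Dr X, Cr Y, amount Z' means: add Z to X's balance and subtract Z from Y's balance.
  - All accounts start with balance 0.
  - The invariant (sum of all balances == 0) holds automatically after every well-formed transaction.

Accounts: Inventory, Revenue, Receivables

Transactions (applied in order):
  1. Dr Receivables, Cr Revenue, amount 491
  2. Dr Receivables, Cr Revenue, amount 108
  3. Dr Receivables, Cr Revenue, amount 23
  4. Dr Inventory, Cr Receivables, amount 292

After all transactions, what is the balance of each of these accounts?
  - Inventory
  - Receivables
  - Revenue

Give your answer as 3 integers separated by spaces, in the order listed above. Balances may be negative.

After txn 1 (Dr Receivables, Cr Revenue, amount 491): Receivables=491 Revenue=-491
After txn 2 (Dr Receivables, Cr Revenue, amount 108): Receivables=599 Revenue=-599
After txn 3 (Dr Receivables, Cr Revenue, amount 23): Receivables=622 Revenue=-622
After txn 4 (Dr Inventory, Cr Receivables, amount 292): Inventory=292 Receivables=330 Revenue=-622

Answer: 292 330 -622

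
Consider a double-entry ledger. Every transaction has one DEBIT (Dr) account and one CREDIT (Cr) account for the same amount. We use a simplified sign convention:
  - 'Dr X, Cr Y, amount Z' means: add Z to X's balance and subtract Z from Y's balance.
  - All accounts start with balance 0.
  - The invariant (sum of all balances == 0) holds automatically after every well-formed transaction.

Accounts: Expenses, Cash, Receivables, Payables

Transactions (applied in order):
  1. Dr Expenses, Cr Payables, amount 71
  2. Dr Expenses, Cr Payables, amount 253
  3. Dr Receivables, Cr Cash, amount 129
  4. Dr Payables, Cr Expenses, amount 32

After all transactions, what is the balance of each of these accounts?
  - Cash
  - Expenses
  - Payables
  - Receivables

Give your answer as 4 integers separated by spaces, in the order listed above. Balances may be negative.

Answer: -129 292 -292 129

Derivation:
After txn 1 (Dr Expenses, Cr Payables, amount 71): Expenses=71 Payables=-71
After txn 2 (Dr Expenses, Cr Payables, amount 253): Expenses=324 Payables=-324
After txn 3 (Dr Receivables, Cr Cash, amount 129): Cash=-129 Expenses=324 Payables=-324 Receivables=129
After txn 4 (Dr Payables, Cr Expenses, amount 32): Cash=-129 Expenses=292 Payables=-292 Receivables=129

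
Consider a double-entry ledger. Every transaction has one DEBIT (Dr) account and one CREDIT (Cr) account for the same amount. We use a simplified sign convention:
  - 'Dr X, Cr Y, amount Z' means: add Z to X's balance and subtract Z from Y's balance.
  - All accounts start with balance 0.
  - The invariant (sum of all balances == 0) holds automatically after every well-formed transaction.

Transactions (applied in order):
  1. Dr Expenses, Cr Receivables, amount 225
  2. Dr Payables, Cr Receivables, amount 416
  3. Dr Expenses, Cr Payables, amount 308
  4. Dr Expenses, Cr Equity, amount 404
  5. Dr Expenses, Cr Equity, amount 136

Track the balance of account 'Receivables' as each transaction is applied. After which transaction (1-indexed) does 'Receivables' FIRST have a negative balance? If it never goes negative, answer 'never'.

Answer: 1

Derivation:
After txn 1: Receivables=-225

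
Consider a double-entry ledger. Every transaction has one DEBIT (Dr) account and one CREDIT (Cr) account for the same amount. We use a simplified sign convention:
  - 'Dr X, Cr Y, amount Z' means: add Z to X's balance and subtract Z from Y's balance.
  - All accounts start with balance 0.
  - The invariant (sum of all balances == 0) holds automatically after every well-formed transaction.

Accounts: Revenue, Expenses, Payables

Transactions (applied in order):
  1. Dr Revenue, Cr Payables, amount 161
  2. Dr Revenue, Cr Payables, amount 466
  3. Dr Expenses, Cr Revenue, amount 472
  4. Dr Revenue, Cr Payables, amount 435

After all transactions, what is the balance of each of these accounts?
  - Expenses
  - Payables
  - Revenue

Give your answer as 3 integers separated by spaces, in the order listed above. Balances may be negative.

Answer: 472 -1062 590

Derivation:
After txn 1 (Dr Revenue, Cr Payables, amount 161): Payables=-161 Revenue=161
After txn 2 (Dr Revenue, Cr Payables, amount 466): Payables=-627 Revenue=627
After txn 3 (Dr Expenses, Cr Revenue, amount 472): Expenses=472 Payables=-627 Revenue=155
After txn 4 (Dr Revenue, Cr Payables, amount 435): Expenses=472 Payables=-1062 Revenue=590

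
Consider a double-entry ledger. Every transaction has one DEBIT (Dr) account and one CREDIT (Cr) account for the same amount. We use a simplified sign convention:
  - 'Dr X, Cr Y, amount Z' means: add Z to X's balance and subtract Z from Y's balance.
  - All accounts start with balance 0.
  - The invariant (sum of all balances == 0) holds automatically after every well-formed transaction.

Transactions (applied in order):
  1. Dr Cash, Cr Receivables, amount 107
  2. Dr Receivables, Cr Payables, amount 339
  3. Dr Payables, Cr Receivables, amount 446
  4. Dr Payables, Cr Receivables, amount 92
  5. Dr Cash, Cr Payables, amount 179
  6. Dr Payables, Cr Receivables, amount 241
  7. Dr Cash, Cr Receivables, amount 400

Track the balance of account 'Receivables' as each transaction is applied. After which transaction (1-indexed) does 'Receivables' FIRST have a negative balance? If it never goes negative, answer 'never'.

After txn 1: Receivables=-107

Answer: 1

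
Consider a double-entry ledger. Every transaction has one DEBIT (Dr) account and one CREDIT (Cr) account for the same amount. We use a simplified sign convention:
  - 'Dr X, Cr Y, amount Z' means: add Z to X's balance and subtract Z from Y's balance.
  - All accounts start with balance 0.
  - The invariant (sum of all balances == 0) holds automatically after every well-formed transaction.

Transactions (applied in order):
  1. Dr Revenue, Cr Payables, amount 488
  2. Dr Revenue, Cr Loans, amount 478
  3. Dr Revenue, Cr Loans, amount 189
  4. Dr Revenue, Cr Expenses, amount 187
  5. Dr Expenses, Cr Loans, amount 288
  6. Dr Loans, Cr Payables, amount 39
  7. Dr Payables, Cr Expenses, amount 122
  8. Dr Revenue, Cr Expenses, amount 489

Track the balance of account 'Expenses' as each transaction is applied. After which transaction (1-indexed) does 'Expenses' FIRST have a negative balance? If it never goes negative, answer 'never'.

After txn 1: Expenses=0
After txn 2: Expenses=0
After txn 3: Expenses=0
After txn 4: Expenses=-187

Answer: 4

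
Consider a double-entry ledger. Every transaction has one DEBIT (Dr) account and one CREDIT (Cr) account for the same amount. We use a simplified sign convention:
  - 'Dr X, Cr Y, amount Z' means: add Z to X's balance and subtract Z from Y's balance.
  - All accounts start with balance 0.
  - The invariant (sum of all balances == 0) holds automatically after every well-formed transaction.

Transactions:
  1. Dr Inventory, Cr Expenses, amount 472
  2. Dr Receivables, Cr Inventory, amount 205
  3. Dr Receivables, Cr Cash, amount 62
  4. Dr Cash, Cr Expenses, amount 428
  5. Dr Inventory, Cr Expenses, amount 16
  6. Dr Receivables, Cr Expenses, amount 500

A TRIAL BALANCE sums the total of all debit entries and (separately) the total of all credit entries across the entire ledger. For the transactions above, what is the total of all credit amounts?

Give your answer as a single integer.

Answer: 1683

Derivation:
Txn 1: credit+=472
Txn 2: credit+=205
Txn 3: credit+=62
Txn 4: credit+=428
Txn 5: credit+=16
Txn 6: credit+=500
Total credits = 1683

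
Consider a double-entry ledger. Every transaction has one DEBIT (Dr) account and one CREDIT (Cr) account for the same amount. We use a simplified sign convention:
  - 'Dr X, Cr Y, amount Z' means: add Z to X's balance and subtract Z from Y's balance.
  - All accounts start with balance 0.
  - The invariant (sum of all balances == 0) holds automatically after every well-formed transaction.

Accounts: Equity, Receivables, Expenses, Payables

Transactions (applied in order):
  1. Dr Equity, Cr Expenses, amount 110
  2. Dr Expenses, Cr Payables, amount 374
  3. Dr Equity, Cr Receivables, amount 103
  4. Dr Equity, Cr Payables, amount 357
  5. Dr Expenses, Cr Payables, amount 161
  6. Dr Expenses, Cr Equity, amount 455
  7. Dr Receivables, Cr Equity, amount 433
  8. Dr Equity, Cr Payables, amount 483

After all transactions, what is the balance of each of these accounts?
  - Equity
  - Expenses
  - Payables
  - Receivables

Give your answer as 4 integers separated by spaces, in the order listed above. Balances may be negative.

Answer: 165 880 -1375 330

Derivation:
After txn 1 (Dr Equity, Cr Expenses, amount 110): Equity=110 Expenses=-110
After txn 2 (Dr Expenses, Cr Payables, amount 374): Equity=110 Expenses=264 Payables=-374
After txn 3 (Dr Equity, Cr Receivables, amount 103): Equity=213 Expenses=264 Payables=-374 Receivables=-103
After txn 4 (Dr Equity, Cr Payables, amount 357): Equity=570 Expenses=264 Payables=-731 Receivables=-103
After txn 5 (Dr Expenses, Cr Payables, amount 161): Equity=570 Expenses=425 Payables=-892 Receivables=-103
After txn 6 (Dr Expenses, Cr Equity, amount 455): Equity=115 Expenses=880 Payables=-892 Receivables=-103
After txn 7 (Dr Receivables, Cr Equity, amount 433): Equity=-318 Expenses=880 Payables=-892 Receivables=330
After txn 8 (Dr Equity, Cr Payables, amount 483): Equity=165 Expenses=880 Payables=-1375 Receivables=330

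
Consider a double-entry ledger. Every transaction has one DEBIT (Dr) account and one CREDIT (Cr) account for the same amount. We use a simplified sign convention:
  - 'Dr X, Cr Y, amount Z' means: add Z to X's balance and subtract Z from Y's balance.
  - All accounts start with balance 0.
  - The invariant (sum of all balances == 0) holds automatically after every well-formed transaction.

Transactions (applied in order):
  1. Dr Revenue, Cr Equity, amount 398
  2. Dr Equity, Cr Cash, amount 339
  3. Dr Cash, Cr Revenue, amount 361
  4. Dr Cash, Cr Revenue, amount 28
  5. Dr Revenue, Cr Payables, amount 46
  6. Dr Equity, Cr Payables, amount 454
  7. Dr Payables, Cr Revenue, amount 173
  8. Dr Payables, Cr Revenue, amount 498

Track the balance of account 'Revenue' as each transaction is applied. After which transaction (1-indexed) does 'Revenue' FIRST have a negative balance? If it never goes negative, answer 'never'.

Answer: 7

Derivation:
After txn 1: Revenue=398
After txn 2: Revenue=398
After txn 3: Revenue=37
After txn 4: Revenue=9
After txn 5: Revenue=55
After txn 6: Revenue=55
After txn 7: Revenue=-118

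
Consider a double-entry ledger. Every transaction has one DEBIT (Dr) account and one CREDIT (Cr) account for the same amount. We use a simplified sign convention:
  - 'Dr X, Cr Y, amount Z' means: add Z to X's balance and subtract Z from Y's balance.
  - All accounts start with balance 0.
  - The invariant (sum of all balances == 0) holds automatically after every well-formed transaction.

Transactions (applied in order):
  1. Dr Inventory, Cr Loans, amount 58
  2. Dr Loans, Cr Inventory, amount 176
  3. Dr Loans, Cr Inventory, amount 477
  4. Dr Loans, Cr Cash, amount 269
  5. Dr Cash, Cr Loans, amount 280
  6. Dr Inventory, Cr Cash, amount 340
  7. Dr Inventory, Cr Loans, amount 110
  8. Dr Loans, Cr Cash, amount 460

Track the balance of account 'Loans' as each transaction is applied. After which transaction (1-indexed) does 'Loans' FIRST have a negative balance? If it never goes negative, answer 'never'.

After txn 1: Loans=-58

Answer: 1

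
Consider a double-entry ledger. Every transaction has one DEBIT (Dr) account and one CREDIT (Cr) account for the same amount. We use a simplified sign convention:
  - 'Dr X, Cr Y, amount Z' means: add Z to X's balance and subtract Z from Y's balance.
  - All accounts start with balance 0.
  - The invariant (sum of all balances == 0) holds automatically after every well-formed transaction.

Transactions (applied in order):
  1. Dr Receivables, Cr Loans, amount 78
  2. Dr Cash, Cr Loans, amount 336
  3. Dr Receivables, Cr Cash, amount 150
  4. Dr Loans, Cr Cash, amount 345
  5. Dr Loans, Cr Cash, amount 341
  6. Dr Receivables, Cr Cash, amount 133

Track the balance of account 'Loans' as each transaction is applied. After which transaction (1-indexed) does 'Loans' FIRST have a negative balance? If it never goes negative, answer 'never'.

After txn 1: Loans=-78

Answer: 1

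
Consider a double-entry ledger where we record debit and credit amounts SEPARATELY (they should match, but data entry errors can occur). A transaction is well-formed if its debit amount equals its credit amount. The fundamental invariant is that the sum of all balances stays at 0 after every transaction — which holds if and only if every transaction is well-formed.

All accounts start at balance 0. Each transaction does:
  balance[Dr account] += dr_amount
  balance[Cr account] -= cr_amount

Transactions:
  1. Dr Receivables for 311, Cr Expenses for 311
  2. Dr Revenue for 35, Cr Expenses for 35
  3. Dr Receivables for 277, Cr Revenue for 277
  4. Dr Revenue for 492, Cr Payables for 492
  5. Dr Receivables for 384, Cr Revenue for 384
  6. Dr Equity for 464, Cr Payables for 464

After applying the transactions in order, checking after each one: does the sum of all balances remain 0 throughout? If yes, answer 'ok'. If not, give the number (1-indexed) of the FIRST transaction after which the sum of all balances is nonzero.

After txn 1: dr=311 cr=311 sum_balances=0
After txn 2: dr=35 cr=35 sum_balances=0
After txn 3: dr=277 cr=277 sum_balances=0
After txn 4: dr=492 cr=492 sum_balances=0
After txn 5: dr=384 cr=384 sum_balances=0
After txn 6: dr=464 cr=464 sum_balances=0

Answer: ok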